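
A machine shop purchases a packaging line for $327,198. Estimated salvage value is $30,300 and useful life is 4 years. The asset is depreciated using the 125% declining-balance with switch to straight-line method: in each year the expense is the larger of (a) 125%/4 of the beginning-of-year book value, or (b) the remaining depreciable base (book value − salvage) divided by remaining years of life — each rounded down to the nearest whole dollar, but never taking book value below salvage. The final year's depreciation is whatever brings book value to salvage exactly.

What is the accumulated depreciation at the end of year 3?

$234,721

Depreciable base = $327,198 − $30,300 = $296,898.
Year 1: DB = ⌊$327,198 × 125%/4⌋ = $102,249; SL = ⌊$296,898/4⌋ = $74,224 → take DB $102,249. Book value $224,949.
Year 2: DB = ⌊$224,949 × 125%/4⌋ = $70,296; SL = ⌊$194,649/3⌋ = $64,883 → take DB $70,296. Book value $154,653.
Year 3: DB = ⌊$154,653 × 125%/4⌋ = $48,329; SL = ⌊$124,353/2⌋ = $62,176 → take SL $62,176. Book value $92,477.
Accumulated through year 3 = $327,198 − $92,477 = $234,721.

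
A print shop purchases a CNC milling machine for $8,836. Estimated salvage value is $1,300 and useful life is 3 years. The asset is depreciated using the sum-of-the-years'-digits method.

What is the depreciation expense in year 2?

$2,512

Depreciable base = $8,836 − $1,300 = $7,536.
Sum of the years' digits = 3+2+1 = 6.
Year 1: $7,536 × 3/6 = $3,768. Book value $5,068.
Year 2: $7,536 × 2/6 = $2,512. Book value $2,556.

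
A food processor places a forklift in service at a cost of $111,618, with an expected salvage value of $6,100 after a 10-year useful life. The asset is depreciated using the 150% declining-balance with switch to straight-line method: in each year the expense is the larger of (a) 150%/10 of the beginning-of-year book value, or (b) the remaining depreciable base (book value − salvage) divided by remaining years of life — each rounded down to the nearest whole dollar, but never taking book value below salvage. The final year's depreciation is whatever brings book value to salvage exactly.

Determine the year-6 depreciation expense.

Depreciable base = $111,618 − $6,100 = $105,518.
Year 1: DB = ⌊$111,618 × 150%/10⌋ = $16,742; SL = ⌊$105,518/10⌋ = $10,551 → take DB $16,742. Book value $94,876.
Year 2: DB = ⌊$94,876 × 150%/10⌋ = $14,231; SL = ⌊$88,776/9⌋ = $9,864 → take DB $14,231. Book value $80,645.
Year 3: DB = ⌊$80,645 × 150%/10⌋ = $12,096; SL = ⌊$74,545/8⌋ = $9,318 → take DB $12,096. Book value $68,549.
Year 4: DB = ⌊$68,549 × 150%/10⌋ = $10,282; SL = ⌊$62,449/7⌋ = $8,921 → take DB $10,282. Book value $58,267.
Year 5: DB = ⌊$58,267 × 150%/10⌋ = $8,740; SL = ⌊$52,167/6⌋ = $8,694 → take DB $8,740. Book value $49,527.
Year 6: DB = ⌊$49,527 × 150%/10⌋ = $7,429; SL = ⌊$43,427/5⌋ = $8,685 → take SL $8,685. Book value $40,842.

$8,685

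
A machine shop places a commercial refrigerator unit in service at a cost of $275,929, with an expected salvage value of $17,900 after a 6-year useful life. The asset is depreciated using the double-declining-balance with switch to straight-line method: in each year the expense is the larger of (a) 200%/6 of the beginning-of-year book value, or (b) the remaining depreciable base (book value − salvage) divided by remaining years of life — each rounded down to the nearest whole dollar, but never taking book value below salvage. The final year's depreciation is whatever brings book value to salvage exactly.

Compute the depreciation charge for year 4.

Depreciable base = $275,929 − $17,900 = $258,029.
Year 1: DB = ⌊$275,929 × 200%/6⌋ = $91,976; SL = ⌊$258,029/6⌋ = $43,004 → take DB $91,976. Book value $183,953.
Year 2: DB = ⌊$183,953 × 200%/6⌋ = $61,317; SL = ⌊$166,053/5⌋ = $33,210 → take DB $61,317. Book value $122,636.
Year 3: DB = ⌊$122,636 × 200%/6⌋ = $40,878; SL = ⌊$104,736/4⌋ = $26,184 → take DB $40,878. Book value $81,758.
Year 4: DB = ⌊$81,758 × 200%/6⌋ = $27,252; SL = ⌊$63,858/3⌋ = $21,286 → take DB $27,252. Book value $54,506.

$27,252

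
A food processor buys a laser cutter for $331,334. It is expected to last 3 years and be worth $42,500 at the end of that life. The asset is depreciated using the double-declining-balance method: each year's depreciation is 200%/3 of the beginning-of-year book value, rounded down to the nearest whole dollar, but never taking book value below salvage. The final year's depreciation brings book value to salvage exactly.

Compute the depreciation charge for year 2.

Depreciable base = $331,334 − $42,500 = $288,834.
Year 1: ⌊$331,334 × 200%/3⌋ = $220,889. Book value $110,445.
Year 2: ⌊$110,445 × 200%/3⌋ = $73,630, capped at $67,945. Book value $42,500.

$67,945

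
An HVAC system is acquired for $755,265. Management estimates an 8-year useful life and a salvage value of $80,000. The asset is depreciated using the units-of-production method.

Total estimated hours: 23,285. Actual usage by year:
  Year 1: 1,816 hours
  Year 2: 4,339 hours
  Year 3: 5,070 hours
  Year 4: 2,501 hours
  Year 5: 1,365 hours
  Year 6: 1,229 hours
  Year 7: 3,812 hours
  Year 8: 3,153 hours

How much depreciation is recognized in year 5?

$39,585

Depreciable base = $755,265 − $80,000 = $675,265.
Rate = $675,265 / 23,285 hours = $29 per hour.
Year 1: 1,816 × $29 = $52,664. Book value $702,601.
Year 2: 4,339 × $29 = $125,831. Book value $576,770.
Year 3: 5,070 × $29 = $147,030. Book value $429,740.
Year 4: 2,501 × $29 = $72,529. Book value $357,211.
Year 5: 1,365 × $29 = $39,585. Book value $317,626.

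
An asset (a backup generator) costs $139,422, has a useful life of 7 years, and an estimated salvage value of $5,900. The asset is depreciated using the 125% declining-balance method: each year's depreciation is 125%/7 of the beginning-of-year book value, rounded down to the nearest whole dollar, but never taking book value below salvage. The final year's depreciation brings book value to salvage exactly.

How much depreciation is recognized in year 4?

Depreciable base = $139,422 − $5,900 = $133,522.
Year 1: ⌊$139,422 × 125%/7⌋ = $24,896. Book value $114,526.
Year 2: ⌊$114,526 × 125%/7⌋ = $20,451. Book value $94,075.
Year 3: ⌊$94,075 × 125%/7⌋ = $16,799. Book value $77,276.
Year 4: ⌊$77,276 × 125%/7⌋ = $13,799. Book value $63,477.

$13,799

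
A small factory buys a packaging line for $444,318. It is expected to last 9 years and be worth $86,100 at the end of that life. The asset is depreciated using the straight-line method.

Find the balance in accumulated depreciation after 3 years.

$119,406

Depreciable base = $444,318 − $86,100 = $358,218.
Annual expense = $358,218 / 9 = $39,802.
End of year 1: book value $404,516.
End of year 2: book value $364,714.
End of year 3: book value $324,912.
Accumulated through year 3 = $444,318 − $324,912 = $119,406.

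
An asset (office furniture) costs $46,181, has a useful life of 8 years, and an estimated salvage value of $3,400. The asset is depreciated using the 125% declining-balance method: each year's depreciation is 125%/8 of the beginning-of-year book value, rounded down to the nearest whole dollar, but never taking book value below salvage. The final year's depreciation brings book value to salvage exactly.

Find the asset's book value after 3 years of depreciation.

Depreciable base = $46,181 − $3,400 = $42,781.
Year 1: ⌊$46,181 × 125%/8⌋ = $7,215. Book value $38,966.
Year 2: ⌊$38,966 × 125%/8⌋ = $6,088. Book value $32,878.
Year 3: ⌊$32,878 × 125%/8⌋ = $5,137. Book value $27,741.

$27,741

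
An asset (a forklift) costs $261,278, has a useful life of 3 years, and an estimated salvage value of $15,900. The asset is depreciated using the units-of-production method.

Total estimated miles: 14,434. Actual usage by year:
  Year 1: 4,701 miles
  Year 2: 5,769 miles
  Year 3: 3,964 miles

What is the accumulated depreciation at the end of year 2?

$177,990

Depreciable base = $261,278 − $15,900 = $245,378.
Rate = $245,378 / 14,434 miles = $17 per mile.
Year 1: 4,701 × $17 = $79,917. Book value $181,361.
Year 2: 5,769 × $17 = $98,073. Book value $83,288.
Accumulated through year 2 = $261,278 − $83,288 = $177,990.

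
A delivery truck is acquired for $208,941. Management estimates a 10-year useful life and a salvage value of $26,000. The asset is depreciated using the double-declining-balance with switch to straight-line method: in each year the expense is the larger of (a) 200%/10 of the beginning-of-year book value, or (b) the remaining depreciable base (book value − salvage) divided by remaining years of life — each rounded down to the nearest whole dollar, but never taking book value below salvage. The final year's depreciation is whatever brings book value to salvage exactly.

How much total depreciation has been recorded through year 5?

$140,473

Depreciable base = $208,941 − $26,000 = $182,941.
Year 1: DB = ⌊$208,941 × 200%/10⌋ = $41,788; SL = ⌊$182,941/10⌋ = $18,294 → take DB $41,788. Book value $167,153.
Year 2: DB = ⌊$167,153 × 200%/10⌋ = $33,430; SL = ⌊$141,153/9⌋ = $15,683 → take DB $33,430. Book value $133,723.
Year 3: DB = ⌊$133,723 × 200%/10⌋ = $26,744; SL = ⌊$107,723/8⌋ = $13,465 → take DB $26,744. Book value $106,979.
Year 4: DB = ⌊$106,979 × 200%/10⌋ = $21,395; SL = ⌊$80,979/7⌋ = $11,568 → take DB $21,395. Book value $85,584.
Year 5: DB = ⌊$85,584 × 200%/10⌋ = $17,116; SL = ⌊$59,584/6⌋ = $9,930 → take DB $17,116. Book value $68,468.
Accumulated through year 5 = $208,941 − $68,468 = $140,473.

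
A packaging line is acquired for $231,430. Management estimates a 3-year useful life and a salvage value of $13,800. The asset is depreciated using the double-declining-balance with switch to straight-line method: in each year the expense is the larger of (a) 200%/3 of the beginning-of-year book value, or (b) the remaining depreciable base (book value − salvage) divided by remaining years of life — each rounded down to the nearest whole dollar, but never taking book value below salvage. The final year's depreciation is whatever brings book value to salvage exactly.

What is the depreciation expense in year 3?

$11,915

Depreciable base = $231,430 − $13,800 = $217,630.
Year 1: DB = ⌊$231,430 × 200%/3⌋ = $154,286; SL = ⌊$217,630/3⌋ = $72,543 → take DB $154,286. Book value $77,144.
Year 2: DB = ⌊$77,144 × 200%/3⌋ = $51,429; SL = ⌊$63,344/2⌋ = $31,672 → take DB $51,429. Book value $25,715.
Year 3 (final): $25,715 − $13,800 = $11,915. Book value $13,800.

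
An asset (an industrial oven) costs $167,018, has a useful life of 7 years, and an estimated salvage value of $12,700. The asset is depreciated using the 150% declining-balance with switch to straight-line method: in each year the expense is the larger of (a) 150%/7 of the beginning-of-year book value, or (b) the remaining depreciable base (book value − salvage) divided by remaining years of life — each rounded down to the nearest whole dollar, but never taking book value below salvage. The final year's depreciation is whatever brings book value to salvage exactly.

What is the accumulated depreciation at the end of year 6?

Depreciable base = $167,018 − $12,700 = $154,318.
Year 1: DB = ⌊$167,018 × 150%/7⌋ = $35,789; SL = ⌊$154,318/7⌋ = $22,045 → take DB $35,789. Book value $131,229.
Year 2: DB = ⌊$131,229 × 150%/7⌋ = $28,120; SL = ⌊$118,529/6⌋ = $19,754 → take DB $28,120. Book value $103,109.
Year 3: DB = ⌊$103,109 × 150%/7⌋ = $22,094; SL = ⌊$90,409/5⌋ = $18,081 → take DB $22,094. Book value $81,015.
Year 4: DB = ⌊$81,015 × 150%/7⌋ = $17,360; SL = ⌊$68,315/4⌋ = $17,078 → take DB $17,360. Book value $63,655.
Year 5: DB = ⌊$63,655 × 150%/7⌋ = $13,640; SL = ⌊$50,955/3⌋ = $16,985 → take SL $16,985. Book value $46,670.
Year 6: DB = ⌊$46,670 × 150%/7⌋ = $10,000; SL = ⌊$33,970/2⌋ = $16,985 → take SL $16,985. Book value $29,685.
Accumulated through year 6 = $167,018 − $29,685 = $137,333.

$137,333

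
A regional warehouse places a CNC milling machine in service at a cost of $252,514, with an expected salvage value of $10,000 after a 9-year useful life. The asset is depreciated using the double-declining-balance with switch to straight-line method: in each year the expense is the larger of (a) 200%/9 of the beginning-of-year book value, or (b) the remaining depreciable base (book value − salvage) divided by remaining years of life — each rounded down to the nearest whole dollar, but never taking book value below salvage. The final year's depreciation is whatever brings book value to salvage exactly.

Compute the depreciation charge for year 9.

$15,301

Depreciable base = $252,514 − $10,000 = $242,514.
Year 1: DB = ⌊$252,514 × 200%/9⌋ = $56,114; SL = ⌊$242,514/9⌋ = $26,946 → take DB $56,114. Book value $196,400.
Year 2: DB = ⌊$196,400 × 200%/9⌋ = $43,644; SL = ⌊$186,400/8⌋ = $23,300 → take DB $43,644. Book value $152,756.
Year 3: DB = ⌊$152,756 × 200%/9⌋ = $33,945; SL = ⌊$142,756/7⌋ = $20,393 → take DB $33,945. Book value $118,811.
Year 4: DB = ⌊$118,811 × 200%/9⌋ = $26,402; SL = ⌊$108,811/6⌋ = $18,135 → take DB $26,402. Book value $92,409.
Year 5: DB = ⌊$92,409 × 200%/9⌋ = $20,535; SL = ⌊$82,409/5⌋ = $16,481 → take DB $20,535. Book value $71,874.
Year 6: DB = ⌊$71,874 × 200%/9⌋ = $15,972; SL = ⌊$61,874/4⌋ = $15,468 → take DB $15,972. Book value $55,902.
Year 7: DB = ⌊$55,902 × 200%/9⌋ = $12,422; SL = ⌊$45,902/3⌋ = $15,300 → take SL $15,300. Book value $40,602.
Year 8: DB = ⌊$40,602 × 200%/9⌋ = $9,022; SL = ⌊$30,602/2⌋ = $15,301 → take SL $15,301. Book value $25,301.
Year 9 (final): $25,301 − $10,000 = $15,301. Book value $10,000.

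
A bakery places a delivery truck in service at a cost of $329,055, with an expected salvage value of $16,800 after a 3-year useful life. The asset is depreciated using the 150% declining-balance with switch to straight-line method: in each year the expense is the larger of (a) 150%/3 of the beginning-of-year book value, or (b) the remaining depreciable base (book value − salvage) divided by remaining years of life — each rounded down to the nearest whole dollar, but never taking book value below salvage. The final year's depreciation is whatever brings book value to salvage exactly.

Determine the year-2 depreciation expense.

$82,264

Depreciable base = $329,055 − $16,800 = $312,255.
Year 1: DB = ⌊$329,055 × 150%/3⌋ = $164,527; SL = ⌊$312,255/3⌋ = $104,085 → take DB $164,527. Book value $164,528.
Year 2: DB = ⌊$164,528 × 150%/3⌋ = $82,264; SL = ⌊$147,728/2⌋ = $73,864 → take DB $82,264. Book value $82,264.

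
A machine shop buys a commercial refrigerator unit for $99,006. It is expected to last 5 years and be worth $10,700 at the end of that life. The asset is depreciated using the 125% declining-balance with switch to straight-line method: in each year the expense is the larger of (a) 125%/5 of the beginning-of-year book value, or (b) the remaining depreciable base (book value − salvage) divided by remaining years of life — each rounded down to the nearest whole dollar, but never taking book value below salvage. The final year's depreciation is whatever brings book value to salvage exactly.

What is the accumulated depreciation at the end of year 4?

Depreciable base = $99,006 − $10,700 = $88,306.
Year 1: DB = ⌊$99,006 × 125%/5⌋ = $24,751; SL = ⌊$88,306/5⌋ = $17,661 → take DB $24,751. Book value $74,255.
Year 2: DB = ⌊$74,255 × 125%/5⌋ = $18,563; SL = ⌊$63,555/4⌋ = $15,888 → take DB $18,563. Book value $55,692.
Year 3: DB = ⌊$55,692 × 125%/5⌋ = $13,923; SL = ⌊$44,992/3⌋ = $14,997 → take SL $14,997. Book value $40,695.
Year 4: DB = ⌊$40,695 × 125%/5⌋ = $10,173; SL = ⌊$29,995/2⌋ = $14,997 → take SL $14,997. Book value $25,698.
Accumulated through year 4 = $99,006 − $25,698 = $73,308.

$73,308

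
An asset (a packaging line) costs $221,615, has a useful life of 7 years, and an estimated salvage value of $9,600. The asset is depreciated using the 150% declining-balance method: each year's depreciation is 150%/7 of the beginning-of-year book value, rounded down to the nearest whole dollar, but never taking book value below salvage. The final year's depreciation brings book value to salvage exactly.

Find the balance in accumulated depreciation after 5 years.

$155,251

Depreciable base = $221,615 − $9,600 = $212,015.
Year 1: ⌊$221,615 × 150%/7⌋ = $47,488. Book value $174,127.
Year 2: ⌊$174,127 × 150%/7⌋ = $37,312. Book value $136,815.
Year 3: ⌊$136,815 × 150%/7⌋ = $29,317. Book value $107,498.
Year 4: ⌊$107,498 × 150%/7⌋ = $23,035. Book value $84,463.
Year 5: ⌊$84,463 × 150%/7⌋ = $18,099. Book value $66,364.
Accumulated through year 5 = $221,615 − $66,364 = $155,251.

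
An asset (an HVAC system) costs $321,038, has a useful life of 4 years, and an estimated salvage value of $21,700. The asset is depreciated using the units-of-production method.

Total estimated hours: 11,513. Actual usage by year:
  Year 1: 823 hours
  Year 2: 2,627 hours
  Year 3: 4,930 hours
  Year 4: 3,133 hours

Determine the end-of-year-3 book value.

$103,158

Depreciable base = $321,038 − $21,700 = $299,338.
Rate = $299,338 / 11,513 hours = $26 per hour.
Year 1: 823 × $26 = $21,398. Book value $299,640.
Year 2: 2,627 × $26 = $68,302. Book value $231,338.
Year 3: 4,930 × $26 = $128,180. Book value $103,158.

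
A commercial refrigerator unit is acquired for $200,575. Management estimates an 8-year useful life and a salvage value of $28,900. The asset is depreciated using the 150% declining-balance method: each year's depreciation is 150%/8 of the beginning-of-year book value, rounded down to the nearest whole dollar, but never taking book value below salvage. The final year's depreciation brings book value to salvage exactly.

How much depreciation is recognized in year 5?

$16,389

Depreciable base = $200,575 − $28,900 = $171,675.
Year 1: ⌊$200,575 × 150%/8⌋ = $37,607. Book value $162,968.
Year 2: ⌊$162,968 × 150%/8⌋ = $30,556. Book value $132,412.
Year 3: ⌊$132,412 × 150%/8⌋ = $24,827. Book value $107,585.
Year 4: ⌊$107,585 × 150%/8⌋ = $20,172. Book value $87,413.
Year 5: ⌊$87,413 × 150%/8⌋ = $16,389. Book value $71,024.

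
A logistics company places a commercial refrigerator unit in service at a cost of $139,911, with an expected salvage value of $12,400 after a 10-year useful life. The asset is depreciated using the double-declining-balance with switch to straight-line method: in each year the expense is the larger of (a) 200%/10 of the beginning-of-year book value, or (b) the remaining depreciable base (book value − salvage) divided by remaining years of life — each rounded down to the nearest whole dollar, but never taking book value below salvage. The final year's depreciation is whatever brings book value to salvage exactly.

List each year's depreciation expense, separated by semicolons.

$27,982; $22,385; $17,908; $14,327; $11,461; $9,169; $7,335; $5,868; $5,538; $5,538

Depreciable base = $139,911 − $12,400 = $127,511.
Year 1: DB = ⌊$139,911 × 200%/10⌋ = $27,982; SL = ⌊$127,511/10⌋ = $12,751 → take DB $27,982. Book value $111,929.
Year 2: DB = ⌊$111,929 × 200%/10⌋ = $22,385; SL = ⌊$99,529/9⌋ = $11,058 → take DB $22,385. Book value $89,544.
Year 3: DB = ⌊$89,544 × 200%/10⌋ = $17,908; SL = ⌊$77,144/8⌋ = $9,643 → take DB $17,908. Book value $71,636.
Year 4: DB = ⌊$71,636 × 200%/10⌋ = $14,327; SL = ⌊$59,236/7⌋ = $8,462 → take DB $14,327. Book value $57,309.
Year 5: DB = ⌊$57,309 × 200%/10⌋ = $11,461; SL = ⌊$44,909/6⌋ = $7,484 → take DB $11,461. Book value $45,848.
Year 6: DB = ⌊$45,848 × 200%/10⌋ = $9,169; SL = ⌊$33,448/5⌋ = $6,689 → take DB $9,169. Book value $36,679.
Year 7: DB = ⌊$36,679 × 200%/10⌋ = $7,335; SL = ⌊$24,279/4⌋ = $6,069 → take DB $7,335. Book value $29,344.
Year 8: DB = ⌊$29,344 × 200%/10⌋ = $5,868; SL = ⌊$16,944/3⌋ = $5,648 → take DB $5,868. Book value $23,476.
Year 9: DB = ⌊$23,476 × 200%/10⌋ = $4,695; SL = ⌊$11,076/2⌋ = $5,538 → take SL $5,538. Book value $17,938.
Year 10 (final): $17,938 − $12,400 = $5,538. Book value $12,400.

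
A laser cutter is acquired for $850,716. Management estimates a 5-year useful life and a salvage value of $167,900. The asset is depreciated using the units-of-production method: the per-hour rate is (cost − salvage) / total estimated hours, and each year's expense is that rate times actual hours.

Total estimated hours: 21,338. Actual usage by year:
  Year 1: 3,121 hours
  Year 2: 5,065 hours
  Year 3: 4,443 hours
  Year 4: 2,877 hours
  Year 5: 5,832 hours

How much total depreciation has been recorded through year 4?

Depreciable base = $850,716 − $167,900 = $682,816.
Rate = $682,816 / 21,338 hours = $32 per hour.
Year 1: 3,121 × $32 = $99,872. Book value $750,844.
Year 2: 5,065 × $32 = $162,080. Book value $588,764.
Year 3: 4,443 × $32 = $142,176. Book value $446,588.
Year 4: 2,877 × $32 = $92,064. Book value $354,524.
Accumulated through year 4 = $850,716 − $354,524 = $496,192.

$496,192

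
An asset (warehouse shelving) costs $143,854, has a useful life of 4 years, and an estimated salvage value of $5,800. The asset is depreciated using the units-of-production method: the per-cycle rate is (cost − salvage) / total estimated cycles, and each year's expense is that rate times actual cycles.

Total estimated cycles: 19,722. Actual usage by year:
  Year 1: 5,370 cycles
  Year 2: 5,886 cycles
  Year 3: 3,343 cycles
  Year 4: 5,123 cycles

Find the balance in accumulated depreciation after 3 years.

Depreciable base = $143,854 − $5,800 = $138,054.
Rate = $138,054 / 19,722 cycles = $7 per cycle.
Year 1: 5,370 × $7 = $37,590. Book value $106,264.
Year 2: 5,886 × $7 = $41,202. Book value $65,062.
Year 3: 3,343 × $7 = $23,401. Book value $41,661.
Accumulated through year 3 = $143,854 − $41,661 = $102,193.

$102,193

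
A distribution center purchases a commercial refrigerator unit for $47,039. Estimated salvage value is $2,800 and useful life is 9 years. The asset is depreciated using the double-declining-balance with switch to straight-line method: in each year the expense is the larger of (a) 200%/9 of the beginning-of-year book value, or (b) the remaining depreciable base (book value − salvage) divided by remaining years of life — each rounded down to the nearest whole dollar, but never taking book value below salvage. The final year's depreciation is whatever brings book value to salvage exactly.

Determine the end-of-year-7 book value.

Depreciable base = $47,039 − $2,800 = $44,239.
Year 1: DB = ⌊$47,039 × 200%/9⌋ = $10,453; SL = ⌊$44,239/9⌋ = $4,915 → take DB $10,453. Book value $36,586.
Year 2: DB = ⌊$36,586 × 200%/9⌋ = $8,130; SL = ⌊$33,786/8⌋ = $4,223 → take DB $8,130. Book value $28,456.
Year 3: DB = ⌊$28,456 × 200%/9⌋ = $6,323; SL = ⌊$25,656/7⌋ = $3,665 → take DB $6,323. Book value $22,133.
Year 4: DB = ⌊$22,133 × 200%/9⌋ = $4,918; SL = ⌊$19,333/6⌋ = $3,222 → take DB $4,918. Book value $17,215.
Year 5: DB = ⌊$17,215 × 200%/9⌋ = $3,825; SL = ⌊$14,415/5⌋ = $2,883 → take DB $3,825. Book value $13,390.
Year 6: DB = ⌊$13,390 × 200%/9⌋ = $2,975; SL = ⌊$10,590/4⌋ = $2,647 → take DB $2,975. Book value $10,415.
Year 7: DB = ⌊$10,415 × 200%/9⌋ = $2,314; SL = ⌊$7,615/3⌋ = $2,538 → take SL $2,538. Book value $7,877.

$7,877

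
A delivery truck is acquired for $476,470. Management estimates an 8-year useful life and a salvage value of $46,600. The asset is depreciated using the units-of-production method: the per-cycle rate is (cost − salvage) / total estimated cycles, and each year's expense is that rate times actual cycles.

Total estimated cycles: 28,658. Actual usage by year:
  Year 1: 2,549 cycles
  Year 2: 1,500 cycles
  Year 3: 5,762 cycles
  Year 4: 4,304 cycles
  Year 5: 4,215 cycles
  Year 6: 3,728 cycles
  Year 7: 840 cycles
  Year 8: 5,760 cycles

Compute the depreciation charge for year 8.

$86,400

Depreciable base = $476,470 − $46,600 = $429,870.
Rate = $429,870 / 28,658 cycles = $15 per cycle.
Year 1: 2,549 × $15 = $38,235. Book value $438,235.
Year 2: 1,500 × $15 = $22,500. Book value $415,735.
Year 3: 5,762 × $15 = $86,430. Book value $329,305.
Year 4: 4,304 × $15 = $64,560. Book value $264,745.
Year 5: 4,215 × $15 = $63,225. Book value $201,520.
Year 6: 3,728 × $15 = $55,920. Book value $145,600.
Year 7: 840 × $15 = $12,600. Book value $133,000.
Year 8: 5,760 × $15 = $86,400. Book value $46,600.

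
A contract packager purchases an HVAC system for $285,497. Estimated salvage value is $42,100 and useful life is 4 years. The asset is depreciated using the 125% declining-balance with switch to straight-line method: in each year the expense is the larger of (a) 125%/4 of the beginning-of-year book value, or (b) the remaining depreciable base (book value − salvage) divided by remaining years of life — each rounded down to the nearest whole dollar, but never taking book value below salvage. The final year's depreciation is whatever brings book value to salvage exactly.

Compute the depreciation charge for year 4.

Depreciable base = $285,497 − $42,100 = $243,397.
Year 1: DB = ⌊$285,497 × 125%/4⌋ = $89,217; SL = ⌊$243,397/4⌋ = $60,849 → take DB $89,217. Book value $196,280.
Year 2: DB = ⌊$196,280 × 125%/4⌋ = $61,337; SL = ⌊$154,180/3⌋ = $51,393 → take DB $61,337. Book value $134,943.
Year 3: DB = ⌊$134,943 × 125%/4⌋ = $42,169; SL = ⌊$92,843/2⌋ = $46,421 → take SL $46,421. Book value $88,522.
Year 4 (final): $88,522 − $42,100 = $46,422. Book value $42,100.

$46,422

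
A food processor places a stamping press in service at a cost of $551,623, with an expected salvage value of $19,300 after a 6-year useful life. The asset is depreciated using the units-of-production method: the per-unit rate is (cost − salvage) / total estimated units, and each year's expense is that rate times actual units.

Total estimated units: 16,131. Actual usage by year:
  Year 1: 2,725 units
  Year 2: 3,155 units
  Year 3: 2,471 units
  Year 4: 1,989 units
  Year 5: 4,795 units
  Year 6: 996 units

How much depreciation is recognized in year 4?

Depreciable base = $551,623 − $19,300 = $532,323.
Rate = $532,323 / 16,131 units = $33 per unit.
Year 1: 2,725 × $33 = $89,925. Book value $461,698.
Year 2: 3,155 × $33 = $104,115. Book value $357,583.
Year 3: 2,471 × $33 = $81,543. Book value $276,040.
Year 4: 1,989 × $33 = $65,637. Book value $210,403.

$65,637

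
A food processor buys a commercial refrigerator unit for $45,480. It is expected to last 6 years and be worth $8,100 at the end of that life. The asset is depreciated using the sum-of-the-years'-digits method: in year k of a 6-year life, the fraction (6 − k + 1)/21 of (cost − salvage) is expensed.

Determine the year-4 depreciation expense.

Depreciable base = $45,480 − $8,100 = $37,380.
Sum of the years' digits = 6+5+4+3+2+1 = 21.
Year 1: $37,380 × 6/21 = $10,680. Book value $34,800.
Year 2: $37,380 × 5/21 = $8,900. Book value $25,900.
Year 3: $37,380 × 4/21 = $7,120. Book value $18,780.
Year 4: $37,380 × 3/21 = $5,340. Book value $13,440.

$5,340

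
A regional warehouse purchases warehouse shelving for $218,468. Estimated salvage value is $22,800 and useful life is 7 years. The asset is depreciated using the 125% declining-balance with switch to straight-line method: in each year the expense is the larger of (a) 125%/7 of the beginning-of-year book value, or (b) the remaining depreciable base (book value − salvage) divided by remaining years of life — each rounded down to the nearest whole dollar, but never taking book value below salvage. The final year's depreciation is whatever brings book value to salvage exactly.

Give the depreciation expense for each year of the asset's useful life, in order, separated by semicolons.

Depreciable base = $218,468 − $22,800 = $195,668.
Year 1: DB = ⌊$218,468 × 125%/7⌋ = $39,012; SL = ⌊$195,668/7⌋ = $27,952 → take DB $39,012. Book value $179,456.
Year 2: DB = ⌊$179,456 × 125%/7⌋ = $32,045; SL = ⌊$156,656/6⌋ = $26,109 → take DB $32,045. Book value $147,411.
Year 3: DB = ⌊$147,411 × 125%/7⌋ = $26,323; SL = ⌊$124,611/5⌋ = $24,922 → take DB $26,323. Book value $121,088.
Year 4: DB = ⌊$121,088 × 125%/7⌋ = $21,622; SL = ⌊$98,288/4⌋ = $24,572 → take SL $24,572. Book value $96,516.
Year 5: DB = ⌊$96,516 × 125%/7⌋ = $17,235; SL = ⌊$73,716/3⌋ = $24,572 → take SL $24,572. Book value $71,944.
Year 6: DB = ⌊$71,944 × 125%/7⌋ = $12,847; SL = ⌊$49,144/2⌋ = $24,572 → take SL $24,572. Book value $47,372.
Year 7 (final): $47,372 − $22,800 = $24,572. Book value $22,800.

$39,012; $32,045; $26,323; $24,572; $24,572; $24,572; $24,572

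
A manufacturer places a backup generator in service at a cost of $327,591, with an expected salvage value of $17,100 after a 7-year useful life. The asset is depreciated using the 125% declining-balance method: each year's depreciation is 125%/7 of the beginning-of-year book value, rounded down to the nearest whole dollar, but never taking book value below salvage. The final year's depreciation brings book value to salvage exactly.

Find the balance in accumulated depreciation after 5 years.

$205,077

Depreciable base = $327,591 − $17,100 = $310,491.
Year 1: ⌊$327,591 × 125%/7⌋ = $58,498. Book value $269,093.
Year 2: ⌊$269,093 × 125%/7⌋ = $48,052. Book value $221,041.
Year 3: ⌊$221,041 × 125%/7⌋ = $39,471. Book value $181,570.
Year 4: ⌊$181,570 × 125%/7⌋ = $32,423. Book value $149,147.
Year 5: ⌊$149,147 × 125%/7⌋ = $26,633. Book value $122,514.
Accumulated through year 5 = $327,591 − $122,514 = $205,077.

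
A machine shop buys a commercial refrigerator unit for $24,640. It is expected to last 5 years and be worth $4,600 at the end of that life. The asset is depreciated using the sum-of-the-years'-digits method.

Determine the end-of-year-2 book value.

Depreciable base = $24,640 − $4,600 = $20,040.
Sum of the years' digits = 5+4+3+2+1 = 15.
Year 1: $20,040 × 5/15 = $6,680. Book value $17,960.
Year 2: $20,040 × 4/15 = $5,344. Book value $12,616.

$12,616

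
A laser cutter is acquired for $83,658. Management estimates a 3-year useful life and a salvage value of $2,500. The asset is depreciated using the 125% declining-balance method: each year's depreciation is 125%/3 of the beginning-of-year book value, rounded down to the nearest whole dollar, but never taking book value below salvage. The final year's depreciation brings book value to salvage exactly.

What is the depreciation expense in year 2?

$20,333

Depreciable base = $83,658 − $2,500 = $81,158.
Year 1: ⌊$83,658 × 125%/3⌋ = $34,857. Book value $48,801.
Year 2: ⌊$48,801 × 125%/3⌋ = $20,333. Book value $28,468.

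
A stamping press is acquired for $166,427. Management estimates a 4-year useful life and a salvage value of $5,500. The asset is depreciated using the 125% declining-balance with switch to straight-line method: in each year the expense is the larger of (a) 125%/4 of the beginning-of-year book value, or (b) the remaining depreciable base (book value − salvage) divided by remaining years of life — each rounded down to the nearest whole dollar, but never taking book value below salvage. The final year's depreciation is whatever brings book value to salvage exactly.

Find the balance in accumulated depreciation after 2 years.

Depreciable base = $166,427 − $5,500 = $160,927.
Year 1: DB = ⌊$166,427 × 125%/4⌋ = $52,008; SL = ⌊$160,927/4⌋ = $40,231 → take DB $52,008. Book value $114,419.
Year 2: DB = ⌊$114,419 × 125%/4⌋ = $35,755; SL = ⌊$108,919/3⌋ = $36,306 → take SL $36,306. Book value $78,113.
Accumulated through year 2 = $166,427 − $78,113 = $88,314.

$88,314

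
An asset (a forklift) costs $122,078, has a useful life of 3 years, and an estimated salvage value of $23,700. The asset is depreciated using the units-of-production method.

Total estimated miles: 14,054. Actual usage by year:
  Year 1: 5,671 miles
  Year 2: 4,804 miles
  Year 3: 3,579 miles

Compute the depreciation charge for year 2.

$33,628

Depreciable base = $122,078 − $23,700 = $98,378.
Rate = $98,378 / 14,054 miles = $7 per mile.
Year 1: 5,671 × $7 = $39,697. Book value $82,381.
Year 2: 4,804 × $7 = $33,628. Book value $48,753.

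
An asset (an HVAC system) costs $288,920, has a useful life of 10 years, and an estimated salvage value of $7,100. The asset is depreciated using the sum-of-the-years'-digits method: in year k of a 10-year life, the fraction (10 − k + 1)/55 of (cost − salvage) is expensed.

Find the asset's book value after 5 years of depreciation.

Depreciable base = $288,920 − $7,100 = $281,820.
Sum of the years' digits = 10+9+8+7+6+5+4+3+2+1 = 55.
Year 1: $281,820 × 10/55 = $51,240. Book value $237,680.
Year 2: $281,820 × 9/55 = $46,116. Book value $191,564.
Year 3: $281,820 × 8/55 = $40,992. Book value $150,572.
Year 4: $281,820 × 7/55 = $35,868. Book value $114,704.
Year 5: $281,820 × 6/55 = $30,744. Book value $83,960.

$83,960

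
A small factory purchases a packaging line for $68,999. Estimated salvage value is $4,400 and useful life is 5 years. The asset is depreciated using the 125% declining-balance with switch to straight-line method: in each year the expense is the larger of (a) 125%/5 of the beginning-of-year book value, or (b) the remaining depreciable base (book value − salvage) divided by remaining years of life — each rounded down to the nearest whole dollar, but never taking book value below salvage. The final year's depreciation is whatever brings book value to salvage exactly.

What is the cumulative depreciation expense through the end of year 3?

$41,657

Depreciable base = $68,999 − $4,400 = $64,599.
Year 1: DB = ⌊$68,999 × 125%/5⌋ = $17,249; SL = ⌊$64,599/5⌋ = $12,919 → take DB $17,249. Book value $51,750.
Year 2: DB = ⌊$51,750 × 125%/5⌋ = $12,937; SL = ⌊$47,350/4⌋ = $11,837 → take DB $12,937. Book value $38,813.
Year 3: DB = ⌊$38,813 × 125%/5⌋ = $9,703; SL = ⌊$34,413/3⌋ = $11,471 → take SL $11,471. Book value $27,342.
Accumulated through year 3 = $68,999 − $27,342 = $41,657.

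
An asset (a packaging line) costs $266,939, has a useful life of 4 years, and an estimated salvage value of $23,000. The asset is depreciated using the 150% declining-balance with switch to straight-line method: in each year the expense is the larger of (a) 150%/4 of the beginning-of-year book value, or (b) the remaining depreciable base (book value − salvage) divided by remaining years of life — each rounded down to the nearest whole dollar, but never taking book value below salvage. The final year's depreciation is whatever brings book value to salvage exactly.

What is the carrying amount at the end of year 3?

$63,637

Depreciable base = $266,939 − $23,000 = $243,939.
Year 1: DB = ⌊$266,939 × 150%/4⌋ = $100,102; SL = ⌊$243,939/4⌋ = $60,984 → take DB $100,102. Book value $166,837.
Year 2: DB = ⌊$166,837 × 150%/4⌋ = $62,563; SL = ⌊$143,837/3⌋ = $47,945 → take DB $62,563. Book value $104,274.
Year 3: DB = ⌊$104,274 × 150%/4⌋ = $39,102; SL = ⌊$81,274/2⌋ = $40,637 → take SL $40,637. Book value $63,637.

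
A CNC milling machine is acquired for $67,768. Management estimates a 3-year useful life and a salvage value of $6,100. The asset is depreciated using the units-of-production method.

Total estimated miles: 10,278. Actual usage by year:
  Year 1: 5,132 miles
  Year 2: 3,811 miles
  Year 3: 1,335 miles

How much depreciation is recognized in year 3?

Depreciable base = $67,768 − $6,100 = $61,668.
Rate = $61,668 / 10,278 miles = $6 per mile.
Year 1: 5,132 × $6 = $30,792. Book value $36,976.
Year 2: 3,811 × $6 = $22,866. Book value $14,110.
Year 3: 1,335 × $6 = $8,010. Book value $6,100.

$8,010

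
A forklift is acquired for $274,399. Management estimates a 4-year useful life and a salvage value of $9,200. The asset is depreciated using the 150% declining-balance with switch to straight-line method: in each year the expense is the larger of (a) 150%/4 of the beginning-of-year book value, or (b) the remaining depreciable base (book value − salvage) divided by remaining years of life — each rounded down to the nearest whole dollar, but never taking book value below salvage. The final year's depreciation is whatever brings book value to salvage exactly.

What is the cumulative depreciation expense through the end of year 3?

$216,205

Depreciable base = $274,399 − $9,200 = $265,199.
Year 1: DB = ⌊$274,399 × 150%/4⌋ = $102,899; SL = ⌊$265,199/4⌋ = $66,299 → take DB $102,899. Book value $171,500.
Year 2: DB = ⌊$171,500 × 150%/4⌋ = $64,312; SL = ⌊$162,300/3⌋ = $54,100 → take DB $64,312. Book value $107,188.
Year 3: DB = ⌊$107,188 × 150%/4⌋ = $40,195; SL = ⌊$97,988/2⌋ = $48,994 → take SL $48,994. Book value $58,194.
Accumulated through year 3 = $274,399 − $58,194 = $216,205.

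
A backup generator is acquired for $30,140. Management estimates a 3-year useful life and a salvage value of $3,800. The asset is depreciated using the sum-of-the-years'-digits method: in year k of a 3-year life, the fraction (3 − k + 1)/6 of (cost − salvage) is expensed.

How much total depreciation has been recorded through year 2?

Depreciable base = $30,140 − $3,800 = $26,340.
Sum of the years' digits = 3+2+1 = 6.
Year 1: $26,340 × 3/6 = $13,170. Book value $16,970.
Year 2: $26,340 × 2/6 = $8,780. Book value $8,190.
Accumulated through year 2 = $30,140 − $8,190 = $21,950.

$21,950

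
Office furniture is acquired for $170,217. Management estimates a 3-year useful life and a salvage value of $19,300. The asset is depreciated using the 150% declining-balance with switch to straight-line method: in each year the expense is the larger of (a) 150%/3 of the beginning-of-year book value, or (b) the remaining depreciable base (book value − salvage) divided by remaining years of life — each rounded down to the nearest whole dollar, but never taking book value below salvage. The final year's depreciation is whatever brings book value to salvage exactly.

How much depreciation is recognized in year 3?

Depreciable base = $170,217 − $19,300 = $150,917.
Year 1: DB = ⌊$170,217 × 150%/3⌋ = $85,108; SL = ⌊$150,917/3⌋ = $50,305 → take DB $85,108. Book value $85,109.
Year 2: DB = ⌊$85,109 × 150%/3⌋ = $42,554; SL = ⌊$65,809/2⌋ = $32,904 → take DB $42,554. Book value $42,555.
Year 3 (final): $42,555 − $19,300 = $23,255. Book value $19,300.

$23,255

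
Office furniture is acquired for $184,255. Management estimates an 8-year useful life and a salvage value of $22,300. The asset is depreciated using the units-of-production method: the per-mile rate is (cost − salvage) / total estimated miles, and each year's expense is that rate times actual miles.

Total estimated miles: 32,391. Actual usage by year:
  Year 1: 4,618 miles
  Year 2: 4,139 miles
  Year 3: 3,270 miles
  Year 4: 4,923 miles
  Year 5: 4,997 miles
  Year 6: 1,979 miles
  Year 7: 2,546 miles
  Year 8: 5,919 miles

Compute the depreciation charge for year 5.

$24,985

Depreciable base = $184,255 − $22,300 = $161,955.
Rate = $161,955 / 32,391 miles = $5 per mile.
Year 1: 4,618 × $5 = $23,090. Book value $161,165.
Year 2: 4,139 × $5 = $20,695. Book value $140,470.
Year 3: 3,270 × $5 = $16,350. Book value $124,120.
Year 4: 4,923 × $5 = $24,615. Book value $99,505.
Year 5: 4,997 × $5 = $24,985. Book value $74,520.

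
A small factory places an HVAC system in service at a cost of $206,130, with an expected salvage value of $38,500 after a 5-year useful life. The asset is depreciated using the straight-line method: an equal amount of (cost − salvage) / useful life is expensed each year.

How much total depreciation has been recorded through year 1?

Depreciable base = $206,130 − $38,500 = $167,630.
Annual expense = $167,630 / 5 = $33,526.
End of year 1: book value $172,604.
Accumulated through year 1 = $206,130 − $172,604 = $33,526.

$33,526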